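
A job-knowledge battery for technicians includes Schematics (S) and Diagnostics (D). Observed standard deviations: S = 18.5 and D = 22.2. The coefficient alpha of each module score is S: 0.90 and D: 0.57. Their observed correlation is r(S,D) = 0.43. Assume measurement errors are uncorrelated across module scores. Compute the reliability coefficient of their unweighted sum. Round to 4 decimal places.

0.7929

Var(S+D) = 18.5² + 22.2² + 2·[18.5·22.2·0.43] = 835.09 + 353.202 = 1188.29.
Under uncorrelated errors the observed covariances equal the true-score covariances, so only the own-variance terms attenuate.
True-score variance = [18.5²·0.90 + 22.2²·0.57] + 353.202 = 588.944 + 353.202 = 942.146.
Reliability = 942.146 / 1188.29 = 0.7929.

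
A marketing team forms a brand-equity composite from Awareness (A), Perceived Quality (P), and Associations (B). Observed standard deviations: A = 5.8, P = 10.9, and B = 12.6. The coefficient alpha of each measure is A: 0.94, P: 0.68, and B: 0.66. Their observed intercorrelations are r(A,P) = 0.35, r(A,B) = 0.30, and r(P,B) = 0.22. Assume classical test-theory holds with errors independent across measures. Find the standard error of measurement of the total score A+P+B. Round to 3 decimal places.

9.696

Var(total) = 311.21 + 148.532 = 459.742.
True-score variance = 217.194 + 148.532 = 365.726, so reliability = 0.7955.
Error variance = 459.742 − 365.726 = 94.016; SEM = √94.016 = 9.696.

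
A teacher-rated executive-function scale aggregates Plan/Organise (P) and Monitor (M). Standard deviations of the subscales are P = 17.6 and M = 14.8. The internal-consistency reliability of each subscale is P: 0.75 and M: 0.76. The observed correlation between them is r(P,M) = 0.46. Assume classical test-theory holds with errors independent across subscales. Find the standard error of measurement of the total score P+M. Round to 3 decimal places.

Var(total) = 528.8 + 239.642 = 768.442.
True-score variance = 398.79 + 239.642 = 638.432, so reliability = 0.8308.
Error variance = 768.442 − 638.432 = 130.01; SEM = √130.01 = 11.402.

11.402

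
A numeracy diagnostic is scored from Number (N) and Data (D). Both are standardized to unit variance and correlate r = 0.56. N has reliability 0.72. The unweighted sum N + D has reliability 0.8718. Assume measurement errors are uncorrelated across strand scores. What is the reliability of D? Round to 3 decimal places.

0.880

Var(N+D) = 2 + 2·0.56 = 3.120.
True-score variance = ρ_N + ρ_D + 2·0.56, so 0.8718 = (0.72 + ρ_D + 1.12) / 3.120.
ρ_D = 0.8718·3.120 − 0.72 − 1.12 = 0.880.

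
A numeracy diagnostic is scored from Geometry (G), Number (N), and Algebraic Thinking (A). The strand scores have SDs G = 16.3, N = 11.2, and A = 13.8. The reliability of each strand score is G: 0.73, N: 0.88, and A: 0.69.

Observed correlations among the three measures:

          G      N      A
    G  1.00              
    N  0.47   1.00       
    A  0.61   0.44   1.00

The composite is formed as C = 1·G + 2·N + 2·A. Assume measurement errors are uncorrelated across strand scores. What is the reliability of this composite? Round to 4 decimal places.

0.8759

Var(C) = 16.3² + 2²·11.2² + 2²·13.8² + 2·[2·16.3·11.2·0.47 + 2·16.3·13.8·0.61 + 4·11.2·13.8·0.44] = 1529.21 + 1436.12 = 2965.33.
With uncorrelated errors the cross-covariances are all true-score covariance, so they carry over unchanged; only the diagonal terms shrink to ρᵢσᵢ².
True-score variance = [16.3²·0.73 + 2²·11.2²·0.88 + 2²·13.8²·0.69] + 1436.12 = 1161.12 + 1436.12 = 2597.23.
Reliability = 2597.23 / 2965.33 = 0.8759.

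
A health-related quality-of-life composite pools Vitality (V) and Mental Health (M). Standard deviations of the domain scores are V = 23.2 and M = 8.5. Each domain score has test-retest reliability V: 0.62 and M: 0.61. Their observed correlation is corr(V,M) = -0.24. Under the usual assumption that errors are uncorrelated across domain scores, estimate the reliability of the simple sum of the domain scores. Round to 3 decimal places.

Var(V+M) = 23.2² + 8.5² + 2·[23.2·8.5·(-0.24)] = 610.49 − 94.656 = 515.834.
Under uncorrelated errors the observed covariances equal the true-score covariances, so only the own-variance terms attenuate.
True-score variance = [23.2²·0.62 + 8.5²·0.61] − 94.656 = 377.781 − 94.656 = 283.125.
Reliability = 283.125 / 515.834 = 0.549.

0.549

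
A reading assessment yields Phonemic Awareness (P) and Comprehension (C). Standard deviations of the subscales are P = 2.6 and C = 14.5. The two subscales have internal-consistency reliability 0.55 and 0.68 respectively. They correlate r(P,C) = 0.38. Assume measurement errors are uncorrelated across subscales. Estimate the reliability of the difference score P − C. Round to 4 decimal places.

Var(P−C) = 2.6² + 14.5² − 2·2.6·14.5·0.38 = 217.01 − 28.652 = 188.358.
With uncorrelated errors the cross-covariances are all true-score covariance, so they carry over unchanged; only the diagonal terms shrink to ρᵢσᵢ².
True-score variance = [2.6²·0.55 + 14.5²·0.68] − 28.652 = 146.688 − 28.652 = 118.036.
Reliability = 118.036 / 188.358 = 0.6267.

0.6267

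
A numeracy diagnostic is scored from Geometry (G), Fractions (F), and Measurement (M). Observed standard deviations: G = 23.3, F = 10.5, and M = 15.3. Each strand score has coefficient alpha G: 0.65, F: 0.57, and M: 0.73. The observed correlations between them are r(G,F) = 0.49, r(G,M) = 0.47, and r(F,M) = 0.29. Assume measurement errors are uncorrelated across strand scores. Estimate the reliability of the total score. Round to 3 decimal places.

0.807

Var(G+F+M) = 23.3² + 10.5² + 15.3² + 2·[23.3·10.5·0.49 + 23.3·15.3·0.47 + 10.5·15.3·0.29] = 887.23 + 668.035 = 1555.26.
With uncorrelated errors the cross-covariances are all true-score covariance, so they carry over unchanged; only the diagonal terms shrink to ρᵢσᵢ².
True-score variance = [23.3²·0.65 + 10.5²·0.57 + 15.3²·0.73] + 668.035 = 586.607 + 668.035 = 1254.64.
Reliability = 1254.64 / 1555.26 = 0.807.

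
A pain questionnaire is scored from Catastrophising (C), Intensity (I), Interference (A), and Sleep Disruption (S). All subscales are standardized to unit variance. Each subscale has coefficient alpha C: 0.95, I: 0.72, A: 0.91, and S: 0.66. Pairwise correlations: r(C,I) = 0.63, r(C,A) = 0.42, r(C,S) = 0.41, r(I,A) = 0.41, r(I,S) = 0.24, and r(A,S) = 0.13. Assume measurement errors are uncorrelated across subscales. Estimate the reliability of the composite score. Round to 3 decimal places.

0.910

Var(C+I+A+S) = 4 + 2·[0.63 + 0.42 + 0.41 + 0.41 + 0.24 + 0.13] = 4 + 4.48 = 8.48.
Under uncorrelated errors the observed covariances equal the true-score covariances, so only the own-variance terms attenuate.
True-score variance = [0.95 + 0.72 + 0.91 + 0.66] + 4.48 = 3.24 + 4.48 = 7.72.
Reliability = 7.72 / 8.48 = 0.910.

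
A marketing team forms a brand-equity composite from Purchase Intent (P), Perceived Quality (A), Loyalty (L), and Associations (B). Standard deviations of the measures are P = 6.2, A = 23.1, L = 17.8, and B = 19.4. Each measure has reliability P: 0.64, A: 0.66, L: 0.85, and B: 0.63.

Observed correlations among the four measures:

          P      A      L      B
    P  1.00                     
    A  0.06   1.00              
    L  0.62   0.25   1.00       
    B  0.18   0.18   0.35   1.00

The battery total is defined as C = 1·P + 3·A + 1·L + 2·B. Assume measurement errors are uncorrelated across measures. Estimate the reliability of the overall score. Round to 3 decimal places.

Var(C) = 6.2² + 3²·23.1² + 17.8² + 2²·19.4² + 2·[3·6.2·23.1·0.06 + 6.2·17.8·0.62 + 2·6.2·19.4·0.18 + 3·23.1·17.8·0.25 + 6·23.1·19.4·0.18 + 2·17.8·19.4·0.35] = 6663.21 + 2343.21 = 9006.42.
Because errors are independent across components, Cov(Tᵢ,Tⱼ) = Cov(Xᵢ,Xⱼ); the off-diagonal part of the true-score variance is the same as above.
True-score variance = [6.2²·0.64 + 3²·23.1²·0.66 + 17.8²·0.85 + 2²·19.4²·0.63] + 2343.21 = 4411.99 + 2343.21 = 6755.19.
Reliability = 6755.19 / 9006.42 = 0.750.

0.750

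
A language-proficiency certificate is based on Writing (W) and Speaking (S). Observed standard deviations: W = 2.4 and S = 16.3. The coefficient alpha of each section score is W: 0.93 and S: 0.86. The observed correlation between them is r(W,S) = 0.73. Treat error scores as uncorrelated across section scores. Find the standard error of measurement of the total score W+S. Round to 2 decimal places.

6.13

Var(total) = 271.45 + 57.1152 = 328.565.
True-score variance = 233.85 + 57.1152 = 290.965, so reliability = 0.8856.
Error variance = 328.565 − 290.965 = 37.5998; SEM = √37.5998 = 6.13.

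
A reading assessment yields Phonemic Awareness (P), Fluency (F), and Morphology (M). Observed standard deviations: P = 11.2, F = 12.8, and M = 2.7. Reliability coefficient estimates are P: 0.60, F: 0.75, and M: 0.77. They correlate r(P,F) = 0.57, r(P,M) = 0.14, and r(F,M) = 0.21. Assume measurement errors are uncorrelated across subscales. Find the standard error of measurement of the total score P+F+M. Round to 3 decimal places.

Var(total) = 296.57 + 186.413 = 482.983.
True-score variance = 203.757 + 186.413 = 390.17, so reliability = 0.8078.
Error variance = 482.983 − 390.17 = 92.8127; SEM = √92.8127 = 9.634.

9.634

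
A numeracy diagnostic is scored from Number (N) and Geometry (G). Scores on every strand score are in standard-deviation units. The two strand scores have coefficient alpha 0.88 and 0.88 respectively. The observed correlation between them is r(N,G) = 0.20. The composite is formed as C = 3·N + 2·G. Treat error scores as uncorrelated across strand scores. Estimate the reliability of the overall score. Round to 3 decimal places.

0.899

Var(C) = 3² + 2² + 2·[6·0.20] = 13 + 2.4 = 15.4.
Because errors are independent across components, Cov(Tᵢ,Tⱼ) = Cov(Xᵢ,Xⱼ); the off-diagonal part of the true-score variance is the same as above.
True-score variance = [3²·0.88 + 2²·0.88] + 2.4 = 11.44 + 2.4 = 13.84.
Reliability = 13.84 / 15.4 = 0.899.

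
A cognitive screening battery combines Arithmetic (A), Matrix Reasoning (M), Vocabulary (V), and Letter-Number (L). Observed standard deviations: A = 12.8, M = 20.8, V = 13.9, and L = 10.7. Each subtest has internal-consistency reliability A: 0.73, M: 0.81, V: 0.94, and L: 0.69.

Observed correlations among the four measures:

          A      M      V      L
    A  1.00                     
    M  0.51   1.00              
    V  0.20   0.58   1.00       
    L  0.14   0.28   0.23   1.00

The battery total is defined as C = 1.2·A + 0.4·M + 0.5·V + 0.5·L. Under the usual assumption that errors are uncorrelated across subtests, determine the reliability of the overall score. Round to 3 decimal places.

Var(C) = 1.2²·12.8² + 0.4²·20.8² + 0.5²·13.9² + 0.5²·10.7² + 2·[0.48·12.8·20.8·0.51 + 0.6·12.8·13.9·0.20 + 0.6·12.8·10.7·0.14 + 0.2·20.8·13.9·0.58 + 0.2·20.8·10.7·0.28 + 0.25·13.9·10.7·0.23] = 382.077 + 305.168 = 687.245.
With uncorrelated errors the cross-covariances are all true-score covariance, so they carry over unchanged; only the diagonal terms shrink to ρᵢσᵢ².
True-score variance = [1.2²·12.8²·0.73 + 0.4²·20.8²·0.81 + 0.5²·13.9²·0.94 + 0.5²·10.7²·0.69] + 305.168 = 293.453 + 305.168 = 598.62.
Reliability = 598.62 / 687.245 = 0.871.

0.871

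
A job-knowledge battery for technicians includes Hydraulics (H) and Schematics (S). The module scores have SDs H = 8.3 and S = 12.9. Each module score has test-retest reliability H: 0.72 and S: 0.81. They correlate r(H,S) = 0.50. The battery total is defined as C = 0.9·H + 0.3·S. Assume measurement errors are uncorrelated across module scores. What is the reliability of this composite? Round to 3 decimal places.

0.815

Var(C) = 0.9²·8.3² + 0.3²·12.9² + 2·[0.27·8.3·12.9·0.50] = 70.7778 + 28.9089 = 99.6867.
Under uncorrelated errors the observed covariances equal the true-score covariances, so only the own-variance terms attenuate.
True-score variance = [0.9²·8.3²·0.72 + 0.3²·12.9²·0.81] + 28.9089 = 52.3079 + 28.9089 = 81.2168.
Reliability = 81.2168 / 99.6867 = 0.815.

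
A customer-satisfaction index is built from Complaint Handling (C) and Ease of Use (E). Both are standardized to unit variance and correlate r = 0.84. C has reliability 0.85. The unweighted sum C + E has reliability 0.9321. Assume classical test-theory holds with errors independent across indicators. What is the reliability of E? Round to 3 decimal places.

0.900

Var(C+E) = 2 + 2·0.84 = 3.680.
True-score variance = ρ_C + ρ_E + 2·0.84, so 0.9321 = (0.85 + ρ_E + 1.68) / 3.680.
ρ_E = 0.9321·3.680 − 0.85 − 1.68 = 0.900.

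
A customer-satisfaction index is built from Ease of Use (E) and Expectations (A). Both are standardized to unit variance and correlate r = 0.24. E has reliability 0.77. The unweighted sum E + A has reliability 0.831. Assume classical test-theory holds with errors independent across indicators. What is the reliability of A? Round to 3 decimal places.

0.811

Var(E+A) = 2 + 2·0.24 = 2.480.
True-score variance = ρ_E + ρ_A + 2·0.24, so 0.831 = (0.77 + ρ_A + 0.48) / 2.480.
ρ_A = 0.831·2.480 − 0.77 − 0.48 = 0.811.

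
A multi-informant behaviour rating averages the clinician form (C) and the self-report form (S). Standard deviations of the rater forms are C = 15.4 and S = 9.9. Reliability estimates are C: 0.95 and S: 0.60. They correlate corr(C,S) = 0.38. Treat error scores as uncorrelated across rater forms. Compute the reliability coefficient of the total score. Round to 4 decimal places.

0.8868

Var(C+S) = 15.4² + 9.9² + 2·[15.4·9.9·0.38] = 335.17 + 115.87 = 451.04.
With uncorrelated errors the cross-covariances are all true-score covariance, so they carry over unchanged; only the diagonal terms shrink to ρᵢσᵢ².
True-score variance = [15.4²·0.95 + 9.9²·0.60] + 115.87 = 284.108 + 115.87 = 399.978.
Reliability = 399.978 / 451.04 = 0.8868.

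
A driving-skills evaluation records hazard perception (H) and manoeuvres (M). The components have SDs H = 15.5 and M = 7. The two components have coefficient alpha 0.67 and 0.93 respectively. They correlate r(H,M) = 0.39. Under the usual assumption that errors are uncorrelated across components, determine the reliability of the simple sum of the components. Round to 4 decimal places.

Var(H+M) = 15.5² + 7² + 2·[15.5·7·0.39] = 289.25 + 84.63 = 373.88.
Under uncorrelated errors the observed covariances equal the true-score covariances, so only the own-variance terms attenuate.
True-score variance = [15.5²·0.67 + 7²·0.93] + 84.63 = 206.537 + 84.63 = 291.168.
Reliability = 291.168 / 373.88 = 0.7788.

0.7788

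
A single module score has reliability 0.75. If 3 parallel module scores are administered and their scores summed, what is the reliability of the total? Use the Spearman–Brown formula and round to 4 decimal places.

ρ_k = kρ / (1 + (k−1)ρ) = 3·0.75 / (1 + 2·0.75) = 2.250 / 2.500 = 0.9000.

0.9000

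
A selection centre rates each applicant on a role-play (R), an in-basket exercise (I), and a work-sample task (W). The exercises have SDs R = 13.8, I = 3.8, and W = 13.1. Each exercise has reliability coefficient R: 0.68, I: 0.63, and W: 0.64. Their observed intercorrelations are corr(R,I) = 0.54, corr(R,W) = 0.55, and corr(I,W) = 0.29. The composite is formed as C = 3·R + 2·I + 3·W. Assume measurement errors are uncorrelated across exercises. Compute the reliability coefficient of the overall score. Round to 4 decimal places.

0.7996

Var(C) = 3²·13.8² + 2²·3.8² + 3²·13.1² + 2·[6·13.8·3.8·0.54 + 9·13.8·13.1·0.55 + 6·3.8·13.1·0.29] = 3316.21 + 2302.77 = 5618.98.
With uncorrelated errors the cross-covariances are all true-score covariance, so they carry over unchanged; only the diagonal terms shrink to ρᵢσᵢ².
True-score variance = [3²·13.8²·0.68 + 2²·3.8²·0.63 + 3²·13.1²·0.64] + 2302.77 = 2190.36 + 2302.77 = 4493.12.
Reliability = 4493.12 / 5618.98 = 0.7996.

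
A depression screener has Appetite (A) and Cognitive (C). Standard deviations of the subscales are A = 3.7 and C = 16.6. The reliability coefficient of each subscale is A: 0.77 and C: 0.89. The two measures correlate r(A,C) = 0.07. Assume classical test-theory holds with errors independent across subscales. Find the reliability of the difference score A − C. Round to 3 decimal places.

Var(A−C) = 3.7² + 16.6² − 2·3.7·16.6·0.07 = 289.25 − 8.5988 = 280.651.
Under uncorrelated errors the observed covariances equal the true-score covariances, so only the own-variance terms attenuate.
True-score variance = [3.7²·0.77 + 16.6²·0.89] − 8.5988 = 255.79 − 8.5988 = 247.191.
Reliability = 247.191 / 280.651 = 0.881.

0.881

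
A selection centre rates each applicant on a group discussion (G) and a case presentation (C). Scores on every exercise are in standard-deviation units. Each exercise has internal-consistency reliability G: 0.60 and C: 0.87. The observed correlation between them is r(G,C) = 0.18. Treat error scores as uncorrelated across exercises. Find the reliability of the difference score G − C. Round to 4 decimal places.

0.6768

Var(G−C) = 1 + 1 − 2·0.18 = 2 − 0.36 = 1.64.
With uncorrelated errors the cross-covariances are all true-score covariance, so they carry over unchanged; only the diagonal terms shrink to ρᵢσᵢ².
True-score variance = [0.60 + 0.87] − 0.36 = 1.47 − 0.36 = 1.11.
Reliability = 1.11 / 1.64 = 0.6768.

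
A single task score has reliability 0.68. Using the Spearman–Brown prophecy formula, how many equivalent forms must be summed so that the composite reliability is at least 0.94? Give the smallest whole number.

k ≥ ρ*(1−ρ₁)/(ρ₁(1−ρ*)) = 0.94·0.32 / (0.68·0.06) = 7.373.
Smallest integer k = 8.

8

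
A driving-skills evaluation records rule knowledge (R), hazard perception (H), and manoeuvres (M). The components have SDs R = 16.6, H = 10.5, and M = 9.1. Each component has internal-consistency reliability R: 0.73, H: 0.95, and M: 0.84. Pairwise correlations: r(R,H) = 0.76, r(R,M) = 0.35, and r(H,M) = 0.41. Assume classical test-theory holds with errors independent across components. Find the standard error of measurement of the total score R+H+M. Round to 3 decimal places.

9.652

Var(total) = 468.62 + 449.029 = 917.649.
True-score variance = 375.457 + 449.029 = 824.486, so reliability = 0.8985.
Error variance = 917.649 − 824.486 = 93.1633; SEM = √93.1633 = 9.652.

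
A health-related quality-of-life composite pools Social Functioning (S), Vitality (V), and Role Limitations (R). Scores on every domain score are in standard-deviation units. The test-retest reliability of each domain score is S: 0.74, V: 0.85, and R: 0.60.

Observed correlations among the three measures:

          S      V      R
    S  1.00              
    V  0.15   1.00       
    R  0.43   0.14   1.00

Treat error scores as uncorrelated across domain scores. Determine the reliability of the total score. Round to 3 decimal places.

Var(S+V+R) = 3 + 2·[0.15 + 0.43 + 0.14] = 3 + 1.44 = 4.44.
Because errors are independent across components, Cov(Tᵢ,Tⱼ) = Cov(Xᵢ,Xⱼ); the off-diagonal part of the true-score variance is the same as above.
True-score variance = [0.74 + 0.85 + 0.60] + 1.44 = 2.19 + 1.44 = 3.63.
Reliability = 3.63 / 4.44 = 0.818.

0.818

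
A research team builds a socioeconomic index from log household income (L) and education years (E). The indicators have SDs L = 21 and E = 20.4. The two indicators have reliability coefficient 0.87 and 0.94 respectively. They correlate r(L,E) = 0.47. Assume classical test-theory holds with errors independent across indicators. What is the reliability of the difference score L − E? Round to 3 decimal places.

0.819

Var(L−E) = 21² + 20.4² − 2·21·20.4·0.47 = 857.16 − 402.696 = 454.464.
Because errors are independent across components, Cov(Tᵢ,Tⱼ) = Cov(Xᵢ,Xⱼ); the off-diagonal part of the true-score variance is the same as above.
True-score variance = [21²·0.87 + 20.4²·0.94] − 402.696 = 774.86 − 402.696 = 372.164.
Reliability = 372.164 / 454.464 = 0.819.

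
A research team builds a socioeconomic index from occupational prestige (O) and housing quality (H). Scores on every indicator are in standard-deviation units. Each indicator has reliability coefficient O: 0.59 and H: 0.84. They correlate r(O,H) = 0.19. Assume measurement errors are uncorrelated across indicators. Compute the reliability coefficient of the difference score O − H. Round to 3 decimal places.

0.648

Var(O−H) = 1 + 1 − 2·0.19 = 2 − 0.38 = 1.62.
Under uncorrelated errors the observed covariances equal the true-score covariances, so only the own-variance terms attenuate.
True-score variance = [0.59 + 0.84] − 0.38 = 1.43 − 0.38 = 1.05.
Reliability = 1.05 / 1.62 = 0.648.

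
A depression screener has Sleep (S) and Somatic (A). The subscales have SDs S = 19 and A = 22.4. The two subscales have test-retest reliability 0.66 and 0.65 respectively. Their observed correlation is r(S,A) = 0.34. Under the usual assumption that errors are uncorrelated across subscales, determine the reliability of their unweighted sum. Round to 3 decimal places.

Var(S+A) = 19² + 22.4² + 2·[19·22.4·0.34] = 862.76 + 289.408 = 1152.17.
Under uncorrelated errors the observed covariances equal the true-score covariances, so only the own-variance terms attenuate.
True-score variance = [19²·0.66 + 22.4²·0.65] + 289.408 = 564.404 + 289.408 = 853.812.
Reliability = 853.812 / 1152.17 = 0.741.

0.741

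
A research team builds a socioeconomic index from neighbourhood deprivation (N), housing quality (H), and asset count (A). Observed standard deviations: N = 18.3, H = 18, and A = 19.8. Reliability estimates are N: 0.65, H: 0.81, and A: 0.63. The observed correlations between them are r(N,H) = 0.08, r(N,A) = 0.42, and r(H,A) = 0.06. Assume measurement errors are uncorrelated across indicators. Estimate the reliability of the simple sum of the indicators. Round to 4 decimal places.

0.7768

Var(N+H+A) = 18.3² + 18² + 19.8² + 2·[18.3·18·0.08 + 18.3·19.8·0.42 + 18·19.8·0.06] = 1050.93 + 399.838 = 1450.77.
Because errors are independent across components, Cov(Tᵢ,Tⱼ) = Cov(Xᵢ,Xⱼ); the off-diagonal part of the true-score variance is the same as above.
True-score variance = [18.3²·0.65 + 18²·0.81 + 19.8²·0.63] + 399.838 = 727.104 + 399.838 = 1126.94.
Reliability = 1126.94 / 1450.77 = 0.7768.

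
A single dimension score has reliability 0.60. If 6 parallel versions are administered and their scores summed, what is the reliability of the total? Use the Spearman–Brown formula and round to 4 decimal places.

ρ_k = kρ / (1 + (k−1)ρ) = 6·0.60 / (1 + 5·0.60) = 3.600 / 4.000 = 0.9000.

0.9000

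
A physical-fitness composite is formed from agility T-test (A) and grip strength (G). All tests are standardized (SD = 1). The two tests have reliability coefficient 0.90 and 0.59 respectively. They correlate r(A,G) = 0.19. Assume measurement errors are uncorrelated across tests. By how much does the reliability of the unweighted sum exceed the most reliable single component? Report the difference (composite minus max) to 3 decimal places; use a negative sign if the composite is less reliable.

Var(sum) = 2 + 0.38 = 2.38; true-score variance = 1.49 + 0.38 = 1.87; composite reliability = 0.7857.
Max component reliability = 0.9000.
Difference = 0.7857 − 0.9000 = -0.114.

-0.114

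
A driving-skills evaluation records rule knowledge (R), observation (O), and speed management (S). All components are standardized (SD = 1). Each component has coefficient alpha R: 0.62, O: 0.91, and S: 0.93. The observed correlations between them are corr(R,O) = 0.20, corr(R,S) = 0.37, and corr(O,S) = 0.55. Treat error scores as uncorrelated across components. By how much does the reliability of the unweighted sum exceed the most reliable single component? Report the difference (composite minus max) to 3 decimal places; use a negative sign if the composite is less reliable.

-0.033

Var(sum) = 3 + 2.24 = 5.24; true-score variance = 2.46 + 2.24 = 4.7; composite reliability = 0.8969.
Max component reliability = 0.9300.
Difference = 0.8969 − 0.9300 = -0.033.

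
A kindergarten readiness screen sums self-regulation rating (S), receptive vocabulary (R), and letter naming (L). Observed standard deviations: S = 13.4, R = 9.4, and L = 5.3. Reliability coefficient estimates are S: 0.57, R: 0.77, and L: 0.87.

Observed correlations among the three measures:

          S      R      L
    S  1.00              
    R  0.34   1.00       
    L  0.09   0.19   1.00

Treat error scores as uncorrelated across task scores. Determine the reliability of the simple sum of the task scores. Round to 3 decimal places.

0.755

Var(S+R+L) = 13.4² + 9.4² + 5.3² + 2·[13.4·9.4·0.34 + 13.4·5.3·0.09 + 9.4·5.3·0.19] = 296.01 + 117.368 = 413.378.
Under uncorrelated errors the observed covariances equal the true-score covariances, so only the own-variance terms attenuate.
True-score variance = [13.4²·0.57 + 9.4²·0.77 + 5.3²·0.87] + 117.368 = 194.825 + 117.368 = 312.193.
Reliability = 312.193 / 413.378 = 0.755.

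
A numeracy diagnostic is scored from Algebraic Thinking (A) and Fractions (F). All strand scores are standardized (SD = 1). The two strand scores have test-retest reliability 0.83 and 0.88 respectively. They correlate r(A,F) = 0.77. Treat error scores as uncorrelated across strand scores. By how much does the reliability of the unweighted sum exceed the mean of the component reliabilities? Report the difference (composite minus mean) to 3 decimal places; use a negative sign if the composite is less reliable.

0.063

Var(sum) = 2 + 1.54 = 3.54; true-score variance = 1.71 + 1.54 = 3.25; composite reliability = 0.9181.
Mean component reliability = 0.8550.
Difference = 0.9181 − 0.8550 = 0.063.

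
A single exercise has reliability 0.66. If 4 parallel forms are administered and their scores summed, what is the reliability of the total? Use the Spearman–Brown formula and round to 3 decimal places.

ρ_k = kρ / (1 + (k−1)ρ) = 4·0.66 / (1 + 3·0.66) = 2.640 / 2.980 = 0.886.

0.886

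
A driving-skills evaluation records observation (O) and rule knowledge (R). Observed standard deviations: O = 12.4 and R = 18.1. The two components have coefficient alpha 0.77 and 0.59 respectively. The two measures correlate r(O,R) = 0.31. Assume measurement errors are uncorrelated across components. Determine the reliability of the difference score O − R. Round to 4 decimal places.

Var(O−R) = 12.4² + 18.1² − 2·12.4·18.1·0.31 = 481.37 − 139.153 = 342.217.
Under uncorrelated errors the observed covariances equal the true-score covariances, so only the own-variance terms attenuate.
True-score variance = [12.4²·0.77 + 18.1²·0.59] − 139.153 = 311.685 − 139.153 = 172.532.
Reliability = 172.532 / 342.217 = 0.5042.

0.5042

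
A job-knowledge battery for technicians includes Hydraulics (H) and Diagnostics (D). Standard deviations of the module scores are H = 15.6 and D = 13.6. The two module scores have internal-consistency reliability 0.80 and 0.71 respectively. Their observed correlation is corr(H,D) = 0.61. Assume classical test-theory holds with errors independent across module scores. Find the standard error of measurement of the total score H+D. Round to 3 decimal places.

10.115

Var(total) = 428.32 + 258.835 = 687.155.
True-score variance = 326.01 + 258.835 = 584.845, so reliability = 0.8511.
Error variance = 687.155 − 584.845 = 102.31; SEM = √102.31 = 10.115.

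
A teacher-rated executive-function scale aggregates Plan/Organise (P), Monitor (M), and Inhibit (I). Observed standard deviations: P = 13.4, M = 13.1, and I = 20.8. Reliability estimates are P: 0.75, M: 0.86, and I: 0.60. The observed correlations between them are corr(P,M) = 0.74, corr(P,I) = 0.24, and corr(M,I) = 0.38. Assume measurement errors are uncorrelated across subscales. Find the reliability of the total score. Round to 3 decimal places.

Var(P+M+I) = 13.4² + 13.1² + 20.8² + 2·[13.4·13.1·0.74 + 13.4·20.8·0.24 + 13.1·20.8·0.38] = 783.81 + 600.67 = 1384.48.
Because errors are independent across components, Cov(Tᵢ,Tⱼ) = Cov(Xᵢ,Xⱼ); the off-diagonal part of the true-score variance is the same as above.
True-score variance = [13.4²·0.75 + 13.1²·0.86 + 20.8²·0.60] + 600.67 = 541.839 + 600.67 = 1142.51.
Reliability = 1142.51 / 1384.48 = 0.825.

0.825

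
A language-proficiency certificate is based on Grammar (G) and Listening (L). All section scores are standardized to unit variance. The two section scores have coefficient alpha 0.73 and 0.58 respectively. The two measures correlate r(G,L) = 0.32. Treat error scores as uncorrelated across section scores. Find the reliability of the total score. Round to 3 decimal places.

0.739

Var(G+L) = 2 + 2·[0.32] = 2 + 0.64 = 2.64.
Because errors are independent across components, Cov(Tᵢ,Tⱼ) = Cov(Xᵢ,Xⱼ); the off-diagonal part of the true-score variance is the same as above.
True-score variance = [0.73 + 0.58] + 0.64 = 1.31 + 0.64 = 1.95.
Reliability = 1.95 / 2.64 = 0.739.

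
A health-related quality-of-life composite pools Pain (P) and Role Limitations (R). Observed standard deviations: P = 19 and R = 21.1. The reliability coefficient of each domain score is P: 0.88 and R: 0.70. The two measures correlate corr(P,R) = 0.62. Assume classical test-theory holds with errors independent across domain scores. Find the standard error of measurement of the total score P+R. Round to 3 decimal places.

13.300

Var(total) = 806.21 + 497.116 = 1303.33.
True-score variance = 629.327 + 497.116 = 1126.44, so reliability = 0.8643.
Error variance = 1303.33 − 1126.44 = 176.883; SEM = √176.883 = 13.300.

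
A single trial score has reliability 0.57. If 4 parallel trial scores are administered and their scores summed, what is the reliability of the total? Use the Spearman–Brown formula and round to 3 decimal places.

ρ_k = kρ / (1 + (k−1)ρ) = 4·0.57 / (1 + 3·0.57) = 2.280 / 2.710 = 0.841.

0.841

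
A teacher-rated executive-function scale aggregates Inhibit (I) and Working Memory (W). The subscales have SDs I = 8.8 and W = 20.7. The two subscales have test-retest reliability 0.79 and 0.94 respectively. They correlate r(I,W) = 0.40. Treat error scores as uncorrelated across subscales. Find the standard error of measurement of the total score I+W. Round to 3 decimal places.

6.479

Var(total) = 505.93 + 145.728 = 651.658.
True-score variance = 463.958 + 145.728 = 609.686, so reliability = 0.9356.
Error variance = 651.658 − 609.686 = 41.9718; SEM = √41.9718 = 6.479.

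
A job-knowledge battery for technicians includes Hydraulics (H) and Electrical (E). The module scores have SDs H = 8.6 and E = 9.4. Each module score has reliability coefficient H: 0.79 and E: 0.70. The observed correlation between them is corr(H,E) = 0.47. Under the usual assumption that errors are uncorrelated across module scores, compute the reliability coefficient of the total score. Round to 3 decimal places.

Var(H+E) = 8.6² + 9.4² + 2·[8.6·9.4·0.47] = 162.32 + 75.9896 = 238.31.
Because errors are independent across components, Cov(Tᵢ,Tⱼ) = Cov(Xᵢ,Xⱼ); the off-diagonal part of the true-score variance is the same as above.
True-score variance = [8.6²·0.79 + 9.4²·0.70] + 75.9896 = 120.28 + 75.9896 = 196.27.
Reliability = 196.27 / 238.31 = 0.824.

0.824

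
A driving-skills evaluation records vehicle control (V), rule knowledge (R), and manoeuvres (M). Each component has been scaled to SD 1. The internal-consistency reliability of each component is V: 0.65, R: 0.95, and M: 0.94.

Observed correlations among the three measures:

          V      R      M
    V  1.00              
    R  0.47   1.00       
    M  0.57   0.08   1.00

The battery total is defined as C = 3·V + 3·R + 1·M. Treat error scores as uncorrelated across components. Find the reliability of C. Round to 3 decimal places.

Var(C) = 3² + 3² + 1 + 2·[9·0.47 + 3·0.57 + 3·0.08] = 19 + 12.36 = 31.36.
Because errors are independent across components, Cov(Tᵢ,Tⱼ) = Cov(Xᵢ,Xⱼ); the off-diagonal part of the true-score variance is the same as above.
True-score variance = [3²·0.65 + 3²·0.95 + 0.94] + 12.36 = 15.34 + 12.36 = 27.7.
Reliability = 27.7 / 31.36 = 0.883.

0.883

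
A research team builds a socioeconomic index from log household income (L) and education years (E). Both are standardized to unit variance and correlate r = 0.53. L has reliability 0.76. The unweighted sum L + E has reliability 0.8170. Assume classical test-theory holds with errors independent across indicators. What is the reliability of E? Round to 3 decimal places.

Var(L+E) = 2 + 2·0.53 = 3.060.
True-score variance = ρ_L + ρ_E + 2·0.53, so 0.8170 = (0.76 + ρ_E + 1.06) / 3.060.
ρ_E = 0.8170·3.060 − 0.76 − 1.06 = 0.680.

0.680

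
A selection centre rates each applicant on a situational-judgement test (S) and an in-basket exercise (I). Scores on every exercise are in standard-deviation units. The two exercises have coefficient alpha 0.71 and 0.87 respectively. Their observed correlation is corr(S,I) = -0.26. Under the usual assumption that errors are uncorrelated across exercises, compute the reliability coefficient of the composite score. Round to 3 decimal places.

0.716

Var(S+I) = 2 + 2·[(-0.26)] = 2 − 0.52 = 1.48.
With uncorrelated errors the cross-covariances are all true-score covariance, so they carry over unchanged; only the diagonal terms shrink to ρᵢσᵢ².
True-score variance = [0.71 + 0.87] − 0.52 = 1.58 − 0.52 = 1.06.
Reliability = 1.06 / 1.48 = 0.716.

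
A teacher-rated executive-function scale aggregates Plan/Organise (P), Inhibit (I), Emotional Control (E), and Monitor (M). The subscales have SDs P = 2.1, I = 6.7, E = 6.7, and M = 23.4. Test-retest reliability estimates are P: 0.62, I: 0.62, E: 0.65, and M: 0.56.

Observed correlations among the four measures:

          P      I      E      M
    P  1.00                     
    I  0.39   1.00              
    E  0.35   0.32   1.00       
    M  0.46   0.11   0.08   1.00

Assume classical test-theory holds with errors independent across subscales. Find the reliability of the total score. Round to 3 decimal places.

Var(P+I+E+M) = 2.1² + 6.7² + 6.7² + 23.4² + 2·[2.1·6.7·0.39 + 2.1·6.7·0.35 + 2.1·23.4·0.46 + 6.7·6.7·0.32 + 6.7·23.4·0.11 + 6.7·23.4·0.08] = 641.75 + 154.338 = 796.088.
Because errors are independent across components, Cov(Tᵢ,Tⱼ) = Cov(Xᵢ,Xⱼ); the off-diagonal part of the true-score variance is the same as above.
True-score variance = [2.1²·0.62 + 6.7²·0.62 + 6.7²·0.65 + 23.4²·0.56] + 154.338 = 366.378 + 154.338 = 520.716.
Reliability = 520.716 / 796.088 = 0.654.

0.654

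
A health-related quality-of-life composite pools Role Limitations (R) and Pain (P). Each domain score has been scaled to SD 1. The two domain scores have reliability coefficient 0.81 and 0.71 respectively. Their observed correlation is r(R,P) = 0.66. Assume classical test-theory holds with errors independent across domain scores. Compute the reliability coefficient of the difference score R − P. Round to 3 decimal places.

0.294

Var(R−P) = 1 + 1 − 2·0.66 = 2 − 1.32 = 0.68.
With uncorrelated errors the cross-covariances are all true-score covariance, so they carry over unchanged; only the diagonal terms shrink to ρᵢσᵢ².
True-score variance = [0.81 + 0.71] − 1.32 = 1.52 − 1.32 = 0.2.
Reliability = 0.2 / 0.68 = 0.294.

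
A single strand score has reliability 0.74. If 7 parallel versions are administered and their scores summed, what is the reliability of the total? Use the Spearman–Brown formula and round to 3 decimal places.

0.952

ρ_k = kρ / (1 + (k−1)ρ) = 7·0.74 / (1 + 6·0.74) = 5.180 / 5.440 = 0.952.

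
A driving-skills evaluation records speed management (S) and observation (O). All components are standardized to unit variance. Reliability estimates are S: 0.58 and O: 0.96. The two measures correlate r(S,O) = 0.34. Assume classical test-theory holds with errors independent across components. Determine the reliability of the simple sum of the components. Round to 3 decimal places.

0.828

Var(S+O) = 2 + 2·[0.34] = 2 + 0.68 = 2.68.
Under uncorrelated errors the observed covariances equal the true-score covariances, so only the own-variance terms attenuate.
True-score variance = [0.58 + 0.96] + 0.68 = 1.54 + 0.68 = 2.22.
Reliability = 2.22 / 2.68 = 0.828.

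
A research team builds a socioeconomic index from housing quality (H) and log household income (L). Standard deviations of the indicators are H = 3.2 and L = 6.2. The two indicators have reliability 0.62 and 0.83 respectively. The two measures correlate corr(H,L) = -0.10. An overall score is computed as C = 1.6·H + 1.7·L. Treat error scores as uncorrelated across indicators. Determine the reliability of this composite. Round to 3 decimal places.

0.772

Var(C) = 1.6²·3.2² + 1.7²·6.2² + 2·[2.72·3.2·6.2·(-0.10)] = 137.306 − 10.793 = 126.513.
Because errors are independent across components, Cov(Tᵢ,Tⱼ) = Cov(Xᵢ,Xⱼ); the off-diagonal part of the true-score variance is the same as above.
True-score variance = [1.6²·3.2²·0.62 + 1.7²·6.2²·0.83] − 10.793 = 108.459 − 10.793 = 97.666.
Reliability = 97.666 / 126.513 = 0.772.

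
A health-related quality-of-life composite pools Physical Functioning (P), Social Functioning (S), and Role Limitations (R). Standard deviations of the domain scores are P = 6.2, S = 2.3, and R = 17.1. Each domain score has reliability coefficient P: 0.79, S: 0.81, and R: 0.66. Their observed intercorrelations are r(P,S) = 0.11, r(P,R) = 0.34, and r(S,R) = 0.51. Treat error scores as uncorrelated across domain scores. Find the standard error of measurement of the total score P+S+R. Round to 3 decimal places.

10.416

Var(total) = 336.14 + 115.347 = 451.487.
True-score variance = 227.643 + 115.347 = 342.991, so reliability = 0.7597.
Error variance = 451.487 − 342.991 = 108.497; SEM = √108.497 = 10.416.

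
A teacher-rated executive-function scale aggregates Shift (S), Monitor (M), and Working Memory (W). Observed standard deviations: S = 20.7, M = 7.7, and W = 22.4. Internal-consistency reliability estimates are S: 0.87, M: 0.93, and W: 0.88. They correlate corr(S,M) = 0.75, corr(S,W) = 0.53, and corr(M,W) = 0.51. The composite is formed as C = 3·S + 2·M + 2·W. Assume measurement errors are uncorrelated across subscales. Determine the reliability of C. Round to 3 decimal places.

0.932

Var(C) = 3²·20.7² + 2²·7.7² + 2²·22.4² + 2·[6·20.7·7.7·0.75 + 6·20.7·22.4·0.53 + 4·7.7·22.4·0.51] = 6100.61 + 5087.23 = 11187.8.
Under uncorrelated errors the observed covariances equal the true-score covariances, so only the own-variance terms attenuate.
True-score variance = [3²·20.7²·0.87 + 2²·7.7²·0.93 + 2²·22.4²·0.88] + 5087.23 = 5341.83 + 5087.23 = 10429.1.
Reliability = 10429.1 / 11187.8 = 0.932.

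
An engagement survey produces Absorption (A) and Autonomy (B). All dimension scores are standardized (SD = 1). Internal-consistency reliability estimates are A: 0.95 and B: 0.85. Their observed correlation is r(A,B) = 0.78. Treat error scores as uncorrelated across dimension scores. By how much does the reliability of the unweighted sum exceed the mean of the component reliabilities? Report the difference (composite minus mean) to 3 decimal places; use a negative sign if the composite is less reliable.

0.044

Var(sum) = 2 + 1.56 = 3.56; true-score variance = 1.8 + 1.56 = 3.36; composite reliability = 0.9438.
Mean component reliability = 0.9000.
Difference = 0.9438 − 0.9000 = 0.044.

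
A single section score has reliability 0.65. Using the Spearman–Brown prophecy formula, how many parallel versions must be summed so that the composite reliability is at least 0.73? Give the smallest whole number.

k ≥ ρ*(1−ρ₁)/(ρ₁(1−ρ*)) = 0.73·0.35 / (0.65·0.27) = 1.456.
Smallest integer k = 2.

2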